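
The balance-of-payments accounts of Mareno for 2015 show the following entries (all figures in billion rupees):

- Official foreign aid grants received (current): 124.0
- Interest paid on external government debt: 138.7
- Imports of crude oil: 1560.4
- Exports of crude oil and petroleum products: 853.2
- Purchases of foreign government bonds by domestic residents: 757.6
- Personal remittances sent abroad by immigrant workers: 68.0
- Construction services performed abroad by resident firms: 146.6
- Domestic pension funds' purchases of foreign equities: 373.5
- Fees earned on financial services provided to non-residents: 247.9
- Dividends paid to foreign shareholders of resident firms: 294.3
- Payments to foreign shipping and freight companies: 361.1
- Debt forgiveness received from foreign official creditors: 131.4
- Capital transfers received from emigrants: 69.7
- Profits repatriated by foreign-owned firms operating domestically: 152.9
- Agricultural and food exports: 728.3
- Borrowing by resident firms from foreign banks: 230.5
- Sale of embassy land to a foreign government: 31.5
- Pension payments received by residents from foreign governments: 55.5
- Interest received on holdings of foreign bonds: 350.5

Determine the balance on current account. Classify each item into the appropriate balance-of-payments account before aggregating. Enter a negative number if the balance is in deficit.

Goods: 853.2 - 1560.4 + 728.3 = 21.1
Services: 247.9 - 361.1 + 146.6 = 33.4
Primary income: -138.7 + 350.5 - 294.3 - 152.9 = -235.4
Secondary income: 124.0 + 55.5 - 68.0 = 111.5
Current account = 21.1 + 33.4 + (-235.4) + 111.5 = -69.4
(Excluded from the current account — financial account: purchases of foreign government bonds by domestic residents 757.6, domestic pension funds' purchases of foreign equities 373.5, borrowing by resident firms from foreign banks 230.5; capital account: debt forgiveness received from foreign official creditors 131.4, capital transfers received from emigrants 69.7, sale of embassy land to a foreign government 31.5.)

-69.4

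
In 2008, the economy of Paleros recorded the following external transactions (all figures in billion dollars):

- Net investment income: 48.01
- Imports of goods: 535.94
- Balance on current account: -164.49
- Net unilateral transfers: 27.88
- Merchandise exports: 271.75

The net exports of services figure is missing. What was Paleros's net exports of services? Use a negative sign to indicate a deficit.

Current account = goods balance + services balance + net primary income + net secondary income
Sum of the known components = -188.30
Net exports of services = CA - (known components) = -164.49 - (-188.30) = 23.81

23.81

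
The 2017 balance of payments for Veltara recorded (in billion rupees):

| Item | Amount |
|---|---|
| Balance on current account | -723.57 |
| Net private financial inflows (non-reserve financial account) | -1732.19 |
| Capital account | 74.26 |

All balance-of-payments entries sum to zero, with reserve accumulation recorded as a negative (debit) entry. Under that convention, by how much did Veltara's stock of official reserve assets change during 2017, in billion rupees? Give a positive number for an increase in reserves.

Official reserve transactions balance = -((-723.57) + 74.26 + (-1732.19)) = 2381.50
An accumulation of reserves is recorded as a debit (negative entry), so the change in the stock of reserves is the negative of that balance.
Change in official reserves = -(2381.50) = -2381.50

-2381.50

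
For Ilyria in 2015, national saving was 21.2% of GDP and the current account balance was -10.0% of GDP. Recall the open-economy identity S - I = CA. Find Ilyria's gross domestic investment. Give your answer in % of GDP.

S - I = CA (net lending to the rest of the world).
I = S - CA = 21.2 - (-10.0) = 31.2

31.2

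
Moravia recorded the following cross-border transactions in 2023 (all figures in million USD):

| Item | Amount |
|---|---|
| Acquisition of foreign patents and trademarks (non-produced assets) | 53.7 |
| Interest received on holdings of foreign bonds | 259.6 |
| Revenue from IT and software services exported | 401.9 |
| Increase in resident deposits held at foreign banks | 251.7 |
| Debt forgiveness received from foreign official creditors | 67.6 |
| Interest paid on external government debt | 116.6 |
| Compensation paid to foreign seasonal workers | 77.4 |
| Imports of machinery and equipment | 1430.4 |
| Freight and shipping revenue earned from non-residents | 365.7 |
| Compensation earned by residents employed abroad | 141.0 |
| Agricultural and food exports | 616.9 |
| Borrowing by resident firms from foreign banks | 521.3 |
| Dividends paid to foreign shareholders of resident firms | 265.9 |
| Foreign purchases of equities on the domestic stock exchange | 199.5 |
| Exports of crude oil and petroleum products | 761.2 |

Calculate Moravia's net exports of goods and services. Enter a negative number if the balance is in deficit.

Goods: 616.9 + 761.2 - 1430.4 = -52.3
Services: 365.7 + 401.9 = 767.6
Trade balance = -52.3 + 767.6 = 715.3
(Excluded from the trade balance — capital account: acquisition of foreign patents and trademarks (non-produced assets) 53.7, debt forgiveness received from foreign official creditors 67.6; primary income: interest received on holdings of foreign bonds 259.6, interest paid on external government debt 116.6, compensation paid to foreign seasonal workers 77.4, compensation earned by residents employed abroad 141.0, dividends paid to foreign shareholders of resident firms 265.9; financial account: increase in resident deposits held at foreign banks 251.7, borrowing by resident firms from foreign banks 521.3, foreign purchases of equities on the domestic stock exchange 199.5.)

715.3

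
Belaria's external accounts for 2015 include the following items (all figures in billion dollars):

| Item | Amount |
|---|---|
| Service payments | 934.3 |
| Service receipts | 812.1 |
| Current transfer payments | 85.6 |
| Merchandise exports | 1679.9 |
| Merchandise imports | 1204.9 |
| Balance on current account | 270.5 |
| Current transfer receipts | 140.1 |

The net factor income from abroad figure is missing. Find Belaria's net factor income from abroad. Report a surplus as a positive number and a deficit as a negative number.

Current account = goods balance + services balance + net primary income + net secondary income
Sum of the known components = 407.3
Net factor income from abroad = CA - (known components) = 270.5 - 407.3 = -136.8

-136.8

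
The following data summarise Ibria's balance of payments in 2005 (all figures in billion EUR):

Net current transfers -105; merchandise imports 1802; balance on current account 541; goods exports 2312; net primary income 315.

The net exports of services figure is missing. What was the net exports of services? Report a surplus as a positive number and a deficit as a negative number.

-179

Current account = goods balance + services balance + net primary income + net secondary income
Sum of the known components = 720
Net exports of services = CA - (known components) = 541 - 720 = -179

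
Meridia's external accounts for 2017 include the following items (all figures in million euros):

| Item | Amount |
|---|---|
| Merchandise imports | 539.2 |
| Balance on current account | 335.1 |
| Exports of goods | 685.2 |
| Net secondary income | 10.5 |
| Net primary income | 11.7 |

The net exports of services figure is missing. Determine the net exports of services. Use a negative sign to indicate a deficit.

Current account = goods balance + services balance + net primary income + net secondary income
Sum of the known components = 168.2
Net exports of services = CA - (known components) = 335.1 - 168.2 = 166.9

166.9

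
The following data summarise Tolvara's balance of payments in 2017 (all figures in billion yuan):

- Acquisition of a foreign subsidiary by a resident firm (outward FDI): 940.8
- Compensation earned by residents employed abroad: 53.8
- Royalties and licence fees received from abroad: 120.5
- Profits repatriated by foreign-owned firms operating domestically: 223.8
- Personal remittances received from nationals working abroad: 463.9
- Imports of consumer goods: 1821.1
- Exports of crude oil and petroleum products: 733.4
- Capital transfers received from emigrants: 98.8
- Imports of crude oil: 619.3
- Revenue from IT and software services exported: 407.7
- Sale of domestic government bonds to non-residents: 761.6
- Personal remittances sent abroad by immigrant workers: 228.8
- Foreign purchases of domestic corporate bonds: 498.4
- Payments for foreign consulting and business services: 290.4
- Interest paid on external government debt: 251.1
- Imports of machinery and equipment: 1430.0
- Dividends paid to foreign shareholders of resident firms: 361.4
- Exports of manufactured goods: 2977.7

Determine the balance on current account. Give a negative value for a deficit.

Goods: -1430.0 - 1821.1 - 619.3 + 2977.7 + 733.4 = -159.3
Services: 407.7 - 290.4 + 120.5 = 237.8
Primary income: 53.8 - 361.4 - 223.8 - 251.1 = -782.5
Secondary income: -228.8 + 463.9 = 235.1
Current account = (-159.3) + 237.8 + (-782.5) + 235.1 = -468.9
(Excluded from the current account — financial account: acquisition of a foreign subsidiary by a resident firm (outward FDI) 940.8, sale of domestic government bonds to non-residents 761.6, foreign purchases of domestic corporate bonds 498.4; capital account: capital transfers received from emigrants 98.8.)

-468.9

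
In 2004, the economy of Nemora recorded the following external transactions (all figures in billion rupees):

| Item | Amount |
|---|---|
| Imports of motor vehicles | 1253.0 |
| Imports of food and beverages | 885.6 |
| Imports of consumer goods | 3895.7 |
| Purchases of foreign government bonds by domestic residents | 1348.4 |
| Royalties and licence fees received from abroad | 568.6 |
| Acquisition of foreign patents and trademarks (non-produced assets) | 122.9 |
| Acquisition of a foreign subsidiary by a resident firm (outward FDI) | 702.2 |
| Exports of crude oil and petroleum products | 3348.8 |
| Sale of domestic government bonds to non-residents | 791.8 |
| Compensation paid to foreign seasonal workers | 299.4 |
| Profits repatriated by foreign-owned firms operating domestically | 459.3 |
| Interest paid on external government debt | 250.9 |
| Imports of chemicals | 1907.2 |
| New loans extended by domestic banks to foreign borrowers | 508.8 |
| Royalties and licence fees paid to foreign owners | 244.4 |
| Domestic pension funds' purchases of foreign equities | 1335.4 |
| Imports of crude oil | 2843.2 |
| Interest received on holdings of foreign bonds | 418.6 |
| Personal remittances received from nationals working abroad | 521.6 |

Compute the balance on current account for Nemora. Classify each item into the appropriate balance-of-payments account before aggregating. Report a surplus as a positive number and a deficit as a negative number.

-7181.1

Goods: -1253.0 - 1907.2 - 3895.7 - 885.6 + 3348.8 - 2843.2 = -7435.9
Services: 568.6 - 244.4 = 324.2
Primary income: -459.3 + 418.6 - 299.4 - 250.9 = -591.0
Secondary income: 521.6
Current account = (-7435.9) + 324.2 + (-591.0) + 521.6 = -7181.1
(Excluded from the current account — financial account: purchases of foreign government bonds by domestic residents 1348.4, acquisition of a foreign subsidiary by a resident firm (outward FDI) 702.2, sale of domestic government bonds to non-residents 791.8, new loans extended by domestic banks to foreign borrowers 508.8, domestic pension funds' purchases of foreign equities 1335.4; capital account: acquisition of foreign patents and trademarks (non-produced assets) 122.9.)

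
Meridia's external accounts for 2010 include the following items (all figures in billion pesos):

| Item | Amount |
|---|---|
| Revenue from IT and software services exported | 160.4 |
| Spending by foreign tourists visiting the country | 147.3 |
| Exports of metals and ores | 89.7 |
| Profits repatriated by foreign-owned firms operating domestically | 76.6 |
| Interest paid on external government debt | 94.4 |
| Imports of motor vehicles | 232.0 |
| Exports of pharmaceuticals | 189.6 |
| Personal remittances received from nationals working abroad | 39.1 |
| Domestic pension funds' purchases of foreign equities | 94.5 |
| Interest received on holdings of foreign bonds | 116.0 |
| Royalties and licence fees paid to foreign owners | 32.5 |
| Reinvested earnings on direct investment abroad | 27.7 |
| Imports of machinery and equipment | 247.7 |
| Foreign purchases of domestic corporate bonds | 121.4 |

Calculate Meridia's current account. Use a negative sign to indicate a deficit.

86.6

Goods: -247.7 + 189.6 - 232.0 + 89.7 = -200.4
Services: -32.5 + 160.4 + 147.3 = 275.2
Primary income: -76.6 - 94.4 + 116.0 + 27.7 = -27.3
Secondary income: 39.1
Current account = (-200.4) + 275.2 + (-27.3) + 39.1 = 86.6
(Excluded from the current account — financial account: domestic pension funds' purchases of foreign equities 94.5, foreign purchases of domestic corporate bonds 121.4.)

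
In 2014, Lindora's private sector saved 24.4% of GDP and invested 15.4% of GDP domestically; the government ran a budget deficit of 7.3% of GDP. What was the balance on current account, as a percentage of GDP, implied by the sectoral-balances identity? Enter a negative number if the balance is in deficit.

By the sectoral-balances identity, CA = (S_private - I) + (T - G).
Private balance = 24.4 - 15.4 = 9.0
Government balance (T - G) = -7.3
CA = 9.0 + (-7.3) = 1.7

1.7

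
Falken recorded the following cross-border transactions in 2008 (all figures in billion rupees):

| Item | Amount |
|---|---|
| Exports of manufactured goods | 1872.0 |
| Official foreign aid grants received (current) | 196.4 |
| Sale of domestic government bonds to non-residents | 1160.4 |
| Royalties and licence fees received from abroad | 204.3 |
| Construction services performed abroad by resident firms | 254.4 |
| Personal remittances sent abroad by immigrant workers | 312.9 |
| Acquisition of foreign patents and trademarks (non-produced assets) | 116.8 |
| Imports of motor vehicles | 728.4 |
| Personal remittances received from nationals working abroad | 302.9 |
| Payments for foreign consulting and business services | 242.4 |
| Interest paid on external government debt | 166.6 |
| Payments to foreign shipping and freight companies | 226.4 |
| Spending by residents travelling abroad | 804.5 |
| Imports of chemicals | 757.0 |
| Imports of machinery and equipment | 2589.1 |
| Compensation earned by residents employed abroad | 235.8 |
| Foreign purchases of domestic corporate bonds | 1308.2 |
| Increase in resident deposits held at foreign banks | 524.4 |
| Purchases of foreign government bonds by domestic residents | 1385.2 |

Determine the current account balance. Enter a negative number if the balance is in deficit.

Goods: -757.0 + 1872.0 - 728.4 - 2589.1 = -2202.5
Services: 254.4 - 226.4 + 204.3 - 804.5 - 242.4 = -814.6
Primary income: 235.8 - 166.6 = 69.2
Secondary income: -312.9 + 302.9 + 196.4 = 186.4
Current account = (-2202.5) + (-814.6) + 69.2 + 186.4 = -2761.5
(Excluded from the current account — financial account: sale of domestic government bonds to non-residents 1160.4, foreign purchases of domestic corporate bonds 1308.2, increase in resident deposits held at foreign banks 524.4, purchases of foreign government bonds by domestic residents 1385.2; capital account: acquisition of foreign patents and trademarks (non-produced assets) 116.8.)

-2761.5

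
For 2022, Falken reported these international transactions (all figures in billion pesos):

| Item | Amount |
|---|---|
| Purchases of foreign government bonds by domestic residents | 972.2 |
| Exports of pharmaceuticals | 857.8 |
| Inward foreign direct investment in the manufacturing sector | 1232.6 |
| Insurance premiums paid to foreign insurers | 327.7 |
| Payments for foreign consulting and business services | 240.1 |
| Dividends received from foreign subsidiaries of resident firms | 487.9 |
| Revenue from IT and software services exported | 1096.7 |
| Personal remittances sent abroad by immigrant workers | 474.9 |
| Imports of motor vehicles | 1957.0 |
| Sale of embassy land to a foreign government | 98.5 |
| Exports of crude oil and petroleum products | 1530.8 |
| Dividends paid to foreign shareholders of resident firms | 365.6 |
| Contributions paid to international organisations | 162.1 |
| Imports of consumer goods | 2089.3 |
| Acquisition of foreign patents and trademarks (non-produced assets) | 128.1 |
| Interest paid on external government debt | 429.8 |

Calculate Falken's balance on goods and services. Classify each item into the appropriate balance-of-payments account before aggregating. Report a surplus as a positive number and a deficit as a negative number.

Goods: 857.8 - 1957.0 + 1530.8 - 2089.3 = -1657.7
Services: -240.1 + 1096.7 - 327.7 = 528.9
Trade balance = -1657.7 + 528.9 = -1128.8
(Excluded from the trade balance — financial account: purchases of foreign government bonds by domestic residents 972.2, inward foreign direct investment in the manufacturing sector 1232.6; primary income: dividends received from foreign subsidiaries of resident firms 487.9, dividends paid to foreign shareholders of resident firms 365.6, interest paid on external government debt 429.8; secondary income: personal remittances sent abroad by immigrant workers 474.9, contributions paid to international organisations 162.1; capital account: sale of embassy land to a foreign government 98.5, acquisition of foreign patents and trademarks (non-produced assets) 128.1.)

-1128.8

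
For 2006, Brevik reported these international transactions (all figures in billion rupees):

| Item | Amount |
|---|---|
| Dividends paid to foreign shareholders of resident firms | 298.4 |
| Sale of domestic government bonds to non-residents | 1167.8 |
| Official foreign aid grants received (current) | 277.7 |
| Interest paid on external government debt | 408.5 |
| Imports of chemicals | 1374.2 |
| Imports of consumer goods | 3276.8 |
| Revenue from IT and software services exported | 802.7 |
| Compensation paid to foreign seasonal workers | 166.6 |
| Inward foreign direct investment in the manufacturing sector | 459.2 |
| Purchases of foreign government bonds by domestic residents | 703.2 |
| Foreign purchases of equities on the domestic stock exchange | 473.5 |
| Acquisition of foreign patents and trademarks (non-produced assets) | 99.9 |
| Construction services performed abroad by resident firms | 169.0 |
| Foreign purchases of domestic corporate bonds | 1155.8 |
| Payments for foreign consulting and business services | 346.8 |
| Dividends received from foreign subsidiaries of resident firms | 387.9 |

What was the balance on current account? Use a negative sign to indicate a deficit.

-4234.0

Goods: -1374.2 - 3276.8 = -4651.0
Services: 802.7 + 169.0 - 346.8 = 624.9
Primary income: -166.6 - 298.4 + 387.9 - 408.5 = -485.6
Secondary income: 277.7
Current account = (-4651.0) + 624.9 + (-485.6) + 277.7 = -4234.0
(Excluded from the current account — financial account: sale of domestic government bonds to non-residents 1167.8, inward foreign direct investment in the manufacturing sector 459.2, purchases of foreign government bonds by domestic residents 703.2, foreign purchases of equities on the domestic stock exchange 473.5, foreign purchases of domestic corporate bonds 1155.8; capital account: acquisition of foreign patents and trademarks (non-produced assets) 99.9.)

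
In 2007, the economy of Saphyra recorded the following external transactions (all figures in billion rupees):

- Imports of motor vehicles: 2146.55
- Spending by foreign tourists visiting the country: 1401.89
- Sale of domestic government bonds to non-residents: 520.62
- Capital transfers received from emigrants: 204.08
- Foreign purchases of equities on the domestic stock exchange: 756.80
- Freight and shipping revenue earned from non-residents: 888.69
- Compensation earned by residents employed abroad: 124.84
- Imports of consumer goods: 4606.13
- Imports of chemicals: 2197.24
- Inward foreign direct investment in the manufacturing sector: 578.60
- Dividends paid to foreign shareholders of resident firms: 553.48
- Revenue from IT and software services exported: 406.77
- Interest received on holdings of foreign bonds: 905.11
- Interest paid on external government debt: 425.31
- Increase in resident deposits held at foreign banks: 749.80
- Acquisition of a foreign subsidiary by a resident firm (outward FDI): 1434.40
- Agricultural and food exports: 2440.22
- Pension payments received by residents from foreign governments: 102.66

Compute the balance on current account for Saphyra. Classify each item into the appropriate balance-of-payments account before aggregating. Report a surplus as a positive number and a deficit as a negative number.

Goods: -4606.13 + 2440.22 - 2197.24 - 2146.55 = -6509.70
Services: 406.77 + 1401.89 + 888.69 = 2697.35
Primary income: 905.11 - 425.31 + 124.84 - 553.48 = 51.16
Secondary income: 102.66
Current account = (-6509.70) + 2697.35 + 51.16 + 102.66 = -3658.53
(Excluded from the current account — financial account: sale of domestic government bonds to non-residents 520.62, foreign purchases of equities on the domestic stock exchange 756.80, inward foreign direct investment in the manufacturing sector 578.60, increase in resident deposits held at foreign banks 749.80, acquisition of a foreign subsidiary by a resident firm (outward FDI) 1434.40; capital account: capital transfers received from emigrants 204.08.)

-3658.53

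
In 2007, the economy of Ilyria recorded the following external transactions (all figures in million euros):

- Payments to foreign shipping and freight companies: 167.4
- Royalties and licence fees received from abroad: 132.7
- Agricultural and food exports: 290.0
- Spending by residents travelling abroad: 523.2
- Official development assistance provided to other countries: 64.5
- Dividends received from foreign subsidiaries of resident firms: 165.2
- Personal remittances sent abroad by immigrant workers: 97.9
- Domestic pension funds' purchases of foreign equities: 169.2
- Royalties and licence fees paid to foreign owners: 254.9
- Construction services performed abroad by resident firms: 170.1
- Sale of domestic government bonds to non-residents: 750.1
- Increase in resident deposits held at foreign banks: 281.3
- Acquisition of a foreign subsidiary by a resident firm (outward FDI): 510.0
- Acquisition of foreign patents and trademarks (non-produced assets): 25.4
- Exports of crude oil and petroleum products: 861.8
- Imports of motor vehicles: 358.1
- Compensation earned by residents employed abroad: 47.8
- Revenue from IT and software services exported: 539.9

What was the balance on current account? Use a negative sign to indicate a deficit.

Goods: 861.8 + 290.0 - 358.1 = 793.7
Services: 539.9 - 254.9 - 523.2 + 170.1 - 167.4 + 132.7 = -102.8
Primary income: 47.8 + 165.2 = 213.0
Secondary income: -64.5 - 97.9 = -162.4
Current account = 793.7 + (-102.8) + 213.0 + (-162.4) = 741.5
(Excluded from the current account — financial account: domestic pension funds' purchases of foreign equities 169.2, sale of domestic government bonds to non-residents 750.1, increase in resident deposits held at foreign banks 281.3, acquisition of a foreign subsidiary by a resident firm (outward FDI) 510.0; capital account: acquisition of foreign patents and trademarks (non-produced assets) 25.4.)

741.5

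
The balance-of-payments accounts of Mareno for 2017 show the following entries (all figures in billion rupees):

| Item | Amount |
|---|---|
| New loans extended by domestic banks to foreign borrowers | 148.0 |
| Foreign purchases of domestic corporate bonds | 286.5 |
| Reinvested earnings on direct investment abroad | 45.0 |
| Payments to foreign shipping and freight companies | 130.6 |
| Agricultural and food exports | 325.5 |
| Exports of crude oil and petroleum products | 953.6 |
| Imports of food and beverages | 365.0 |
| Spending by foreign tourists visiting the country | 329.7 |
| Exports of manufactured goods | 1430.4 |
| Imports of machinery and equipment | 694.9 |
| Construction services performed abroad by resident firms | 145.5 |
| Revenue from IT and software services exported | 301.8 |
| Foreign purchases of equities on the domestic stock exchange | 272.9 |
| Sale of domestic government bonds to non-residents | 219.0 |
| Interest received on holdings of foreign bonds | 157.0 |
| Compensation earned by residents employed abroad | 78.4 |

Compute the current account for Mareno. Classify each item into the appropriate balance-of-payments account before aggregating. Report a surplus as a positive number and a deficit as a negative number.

Goods: 1430.4 - 694.9 - 365.0 + 325.5 + 953.6 = 1649.6
Services: 301.8 - 130.6 + 329.7 + 145.5 = 646.4
Primary income: 157.0 + 78.4 + 45.0 = 280.4
Current account = 1649.6 + 646.4 + 280.4 = 2576.4
(Excluded from the current account — financial account: new loans extended by domestic banks to foreign borrowers 148.0, foreign purchases of domestic corporate bonds 286.5, foreign purchases of equities on the domestic stock exchange 272.9, sale of domestic government bonds to non-residents 219.0.)

2576.4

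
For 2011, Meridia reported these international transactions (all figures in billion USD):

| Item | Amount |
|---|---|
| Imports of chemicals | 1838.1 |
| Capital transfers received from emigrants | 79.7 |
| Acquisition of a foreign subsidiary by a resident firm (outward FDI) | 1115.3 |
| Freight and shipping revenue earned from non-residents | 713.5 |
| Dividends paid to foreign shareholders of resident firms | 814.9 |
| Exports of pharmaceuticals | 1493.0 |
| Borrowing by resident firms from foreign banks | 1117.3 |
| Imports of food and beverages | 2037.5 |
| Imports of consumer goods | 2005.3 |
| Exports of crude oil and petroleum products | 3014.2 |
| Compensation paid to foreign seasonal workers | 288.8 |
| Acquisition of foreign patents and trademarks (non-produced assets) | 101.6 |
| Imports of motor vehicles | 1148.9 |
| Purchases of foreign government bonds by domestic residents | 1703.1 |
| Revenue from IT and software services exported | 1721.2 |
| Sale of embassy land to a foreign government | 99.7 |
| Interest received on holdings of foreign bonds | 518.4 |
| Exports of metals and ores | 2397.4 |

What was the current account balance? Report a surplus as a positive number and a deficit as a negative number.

1724.2

Goods: -2037.5 - 2005.3 - 1148.9 + 2397.4 + 3014.2 - 1838.1 + 1493.0 = -125.2
Services: 1721.2 + 713.5 = 2434.7
Primary income: -288.8 - 814.9 + 518.4 = -585.3
Current account = (-125.2) + 2434.7 + (-585.3) = 1724.2
(Excluded from the current account — capital account: capital transfers received from emigrants 79.7, acquisition of foreign patents and trademarks (non-produced assets) 101.6, sale of embassy land to a foreign government 99.7; financial account: acquisition of a foreign subsidiary by a resident firm (outward FDI) 1115.3, borrowing by resident firms from foreign banks 1117.3, purchases of foreign government bonds by domestic residents 1703.1.)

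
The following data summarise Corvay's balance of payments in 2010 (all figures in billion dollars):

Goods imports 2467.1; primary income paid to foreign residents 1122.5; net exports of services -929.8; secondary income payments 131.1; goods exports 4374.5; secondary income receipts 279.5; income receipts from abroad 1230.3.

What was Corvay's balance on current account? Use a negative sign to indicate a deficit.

Goods balance = 4374.5 - 2467.1 = 1907.4
Services balance = -929.8
Trade balance (goods + services) = 1907.4 + (-929.8) = 977.6
Net primary income = 1230.3 - 1122.5 = 107.8
Net secondary income = 279.5 - 131.1 = 148.4
Current account = 977.6 + 107.8 + 148.4 = 1233.8

1233.8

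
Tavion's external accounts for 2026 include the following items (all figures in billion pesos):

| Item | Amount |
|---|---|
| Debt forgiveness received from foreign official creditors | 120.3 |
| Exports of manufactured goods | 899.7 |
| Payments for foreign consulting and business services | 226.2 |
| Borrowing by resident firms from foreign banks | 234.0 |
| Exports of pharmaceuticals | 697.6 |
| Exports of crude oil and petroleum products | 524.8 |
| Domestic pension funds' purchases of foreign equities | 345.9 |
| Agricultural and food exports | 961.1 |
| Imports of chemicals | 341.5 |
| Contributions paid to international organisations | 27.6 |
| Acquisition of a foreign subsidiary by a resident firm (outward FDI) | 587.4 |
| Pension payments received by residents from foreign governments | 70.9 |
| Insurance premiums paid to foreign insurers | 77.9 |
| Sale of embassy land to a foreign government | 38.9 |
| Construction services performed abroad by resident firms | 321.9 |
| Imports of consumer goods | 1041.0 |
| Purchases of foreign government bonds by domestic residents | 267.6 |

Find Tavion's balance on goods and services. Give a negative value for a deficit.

Goods: 899.7 + 524.8 + 697.6 - 341.5 + 961.1 - 1041.0 = 1700.7
Services: -77.9 + 321.9 - 226.2 = 17.8
Trade balance = 1700.7 + 17.8 = 1718.5
(Excluded from the trade balance — capital account: debt forgiveness received from foreign official creditors 120.3, sale of embassy land to a foreign government 38.9; financial account: borrowing by resident firms from foreign banks 234.0, domestic pension funds' purchases of foreign equities 345.9, acquisition of a foreign subsidiary by a resident firm (outward FDI) 587.4, purchases of foreign government bonds by domestic residents 267.6; secondary income: contributions paid to international organisations 27.6, pension payments received by residents from foreign governments 70.9.)

1718.5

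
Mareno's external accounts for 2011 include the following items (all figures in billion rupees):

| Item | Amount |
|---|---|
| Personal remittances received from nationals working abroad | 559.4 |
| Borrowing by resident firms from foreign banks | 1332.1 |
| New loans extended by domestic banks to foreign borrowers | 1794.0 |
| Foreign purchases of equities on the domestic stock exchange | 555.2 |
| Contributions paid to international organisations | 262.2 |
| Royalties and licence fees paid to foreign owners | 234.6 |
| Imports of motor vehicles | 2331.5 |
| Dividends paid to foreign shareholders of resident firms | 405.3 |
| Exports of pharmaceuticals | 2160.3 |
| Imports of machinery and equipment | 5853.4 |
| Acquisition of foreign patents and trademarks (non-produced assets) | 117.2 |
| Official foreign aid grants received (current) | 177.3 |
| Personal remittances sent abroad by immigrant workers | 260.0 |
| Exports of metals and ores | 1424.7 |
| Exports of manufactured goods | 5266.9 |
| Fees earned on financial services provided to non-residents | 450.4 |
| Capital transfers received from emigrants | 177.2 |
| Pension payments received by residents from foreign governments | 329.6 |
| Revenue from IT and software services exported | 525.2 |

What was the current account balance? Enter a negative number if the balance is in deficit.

Goods: -5853.4 - 2331.5 + 2160.3 + 5266.9 + 1424.7 = 667.0
Services: -234.6 + 525.2 + 450.4 = 741.0
Primary income: -405.3
Secondary income: 177.3 + 559.4 + 329.6 - 262.2 - 260.0 = 544.1
Current account = 667.0 + 741.0 + (-405.3) + 544.1 = 1546.8
(Excluded from the current account — financial account: borrowing by resident firms from foreign banks 1332.1, new loans extended by domestic banks to foreign borrowers 1794.0, foreign purchases of equities on the domestic stock exchange 555.2; capital account: acquisition of foreign patents and trademarks (non-produced assets) 117.2, capital transfers received from emigrants 177.2.)

1546.8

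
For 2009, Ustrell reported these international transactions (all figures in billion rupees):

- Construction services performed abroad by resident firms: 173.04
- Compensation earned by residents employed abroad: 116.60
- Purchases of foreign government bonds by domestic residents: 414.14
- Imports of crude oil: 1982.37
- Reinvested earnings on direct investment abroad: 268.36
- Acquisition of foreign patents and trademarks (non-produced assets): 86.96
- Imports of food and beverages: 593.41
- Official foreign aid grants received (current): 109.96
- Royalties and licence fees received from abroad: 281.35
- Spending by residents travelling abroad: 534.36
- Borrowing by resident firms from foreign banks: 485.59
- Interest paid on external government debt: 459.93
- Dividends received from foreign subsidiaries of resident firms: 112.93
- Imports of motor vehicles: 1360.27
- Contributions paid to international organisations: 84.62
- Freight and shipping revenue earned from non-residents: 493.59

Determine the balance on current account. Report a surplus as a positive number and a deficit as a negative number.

Goods: -593.41 - 1982.37 - 1360.27 = -3936.05
Services: 281.35 - 534.36 + 173.04 + 493.59 = 413.62
Primary income: 116.60 + 112.93 - 459.93 + 268.36 = 37.96
Secondary income: 109.96 - 84.62 = 25.34
Current account = (-3936.05) + 413.62 + 37.96 + 25.34 = -3459.13
(Excluded from the current account — financial account: purchases of foreign government bonds by domestic residents 414.14, borrowing by resident firms from foreign banks 485.59; capital account: acquisition of foreign patents and trademarks (non-produced assets) 86.96.)

-3459.13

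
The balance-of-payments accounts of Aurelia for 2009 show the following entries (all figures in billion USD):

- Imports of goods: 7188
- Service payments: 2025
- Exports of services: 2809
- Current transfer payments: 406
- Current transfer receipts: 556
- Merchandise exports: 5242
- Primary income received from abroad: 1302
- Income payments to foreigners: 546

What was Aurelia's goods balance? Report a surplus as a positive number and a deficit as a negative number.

-1946

Goods balance = 5242 - 7188 = -1946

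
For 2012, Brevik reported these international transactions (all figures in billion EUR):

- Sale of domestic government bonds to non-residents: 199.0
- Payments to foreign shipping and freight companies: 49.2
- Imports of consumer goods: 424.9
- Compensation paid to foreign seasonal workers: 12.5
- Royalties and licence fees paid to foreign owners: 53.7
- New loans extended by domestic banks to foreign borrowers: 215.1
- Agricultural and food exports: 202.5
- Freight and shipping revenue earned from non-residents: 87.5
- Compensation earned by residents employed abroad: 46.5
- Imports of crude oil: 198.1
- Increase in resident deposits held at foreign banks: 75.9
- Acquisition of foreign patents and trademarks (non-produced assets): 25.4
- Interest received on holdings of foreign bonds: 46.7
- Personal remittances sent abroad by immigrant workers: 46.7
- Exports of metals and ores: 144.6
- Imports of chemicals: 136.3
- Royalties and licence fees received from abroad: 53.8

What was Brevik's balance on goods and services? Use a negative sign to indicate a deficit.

-373.8

Goods: 144.6 + 202.5 - 424.9 - 136.3 - 198.1 = -412.2
Services: -53.7 + 87.5 + 53.8 - 49.2 = 38.4
Trade balance = -412.2 + 38.4 = -373.8
(Excluded from the trade balance — financial account: sale of domestic government bonds to non-residents 199.0, new loans extended by domestic banks to foreign borrowers 215.1, increase in resident deposits held at foreign banks 75.9; primary income: compensation paid to foreign seasonal workers 12.5, compensation earned by residents employed abroad 46.5, interest received on holdings of foreign bonds 46.7; capital account: acquisition of foreign patents and trademarks (non-produced assets) 25.4; secondary income: personal remittances sent abroad by immigrant workers 46.7.)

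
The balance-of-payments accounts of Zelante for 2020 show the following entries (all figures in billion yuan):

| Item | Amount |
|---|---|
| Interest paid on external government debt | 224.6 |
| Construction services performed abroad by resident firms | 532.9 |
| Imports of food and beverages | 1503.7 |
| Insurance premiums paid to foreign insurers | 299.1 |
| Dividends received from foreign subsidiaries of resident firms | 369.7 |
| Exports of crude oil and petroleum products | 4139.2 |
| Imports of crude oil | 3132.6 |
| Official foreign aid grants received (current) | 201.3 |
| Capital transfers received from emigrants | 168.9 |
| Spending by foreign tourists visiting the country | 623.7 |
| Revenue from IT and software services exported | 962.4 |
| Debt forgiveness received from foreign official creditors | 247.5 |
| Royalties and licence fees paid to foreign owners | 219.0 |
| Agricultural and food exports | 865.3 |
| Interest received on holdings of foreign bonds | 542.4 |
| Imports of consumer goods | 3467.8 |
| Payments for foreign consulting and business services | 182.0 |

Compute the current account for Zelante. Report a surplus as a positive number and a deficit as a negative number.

-791.9

Goods: 865.3 - 1503.7 - 3467.8 - 3132.6 + 4139.2 = -3099.6
Services: -182.0 + 962.4 + 623.7 - 299.1 + 532.9 - 219.0 = 1418.9
Primary income: -224.6 + 369.7 + 542.4 = 687.5
Secondary income: 201.3
Current account = (-3099.6) + 1418.9 + 687.5 + 201.3 = -791.9
(Excluded from the current account — capital account: capital transfers received from emigrants 168.9, debt forgiveness received from foreign official creditors 247.5.)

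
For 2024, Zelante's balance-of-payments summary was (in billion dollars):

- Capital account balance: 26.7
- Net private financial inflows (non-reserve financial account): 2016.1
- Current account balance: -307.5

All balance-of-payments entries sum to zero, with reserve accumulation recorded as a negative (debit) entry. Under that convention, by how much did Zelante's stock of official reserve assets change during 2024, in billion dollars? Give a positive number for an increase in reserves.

Official reserve transactions balance = -((-307.5) + 26.7 + 2016.1) = -1735.3
An accumulation of reserves is recorded as a debit (negative entry), so the change in the stock of reserves is the negative of that balance.
Change in official reserves = -(-1735.3) = 1735.3

1735.3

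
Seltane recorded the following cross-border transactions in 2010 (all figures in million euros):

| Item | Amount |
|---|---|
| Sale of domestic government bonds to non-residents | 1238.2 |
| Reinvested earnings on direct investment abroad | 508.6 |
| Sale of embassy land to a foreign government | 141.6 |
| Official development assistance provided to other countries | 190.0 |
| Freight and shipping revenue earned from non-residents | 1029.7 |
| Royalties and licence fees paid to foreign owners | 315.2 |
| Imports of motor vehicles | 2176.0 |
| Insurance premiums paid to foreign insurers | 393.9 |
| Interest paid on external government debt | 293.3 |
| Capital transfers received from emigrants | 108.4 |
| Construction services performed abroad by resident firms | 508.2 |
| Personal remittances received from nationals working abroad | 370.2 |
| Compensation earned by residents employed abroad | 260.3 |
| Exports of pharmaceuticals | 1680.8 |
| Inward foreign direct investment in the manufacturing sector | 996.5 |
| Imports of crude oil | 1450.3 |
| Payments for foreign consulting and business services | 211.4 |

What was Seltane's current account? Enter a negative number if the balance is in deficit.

Goods: 1680.8 - 1450.3 - 2176.0 = -1945.5
Services: 508.2 + 1029.7 - 315.2 - 393.9 - 211.4 = 617.4
Primary income: -293.3 + 260.3 + 508.6 = 475.6
Secondary income: 370.2 - 190.0 = 180.2
Current account = (-1945.5) + 617.4 + 475.6 + 180.2 = -672.3
(Excluded from the current account — financial account: sale of domestic government bonds to non-residents 1238.2, inward foreign direct investment in the manufacturing sector 996.5; capital account: sale of embassy land to a foreign government 141.6, capital transfers received from emigrants 108.4.)

-672.3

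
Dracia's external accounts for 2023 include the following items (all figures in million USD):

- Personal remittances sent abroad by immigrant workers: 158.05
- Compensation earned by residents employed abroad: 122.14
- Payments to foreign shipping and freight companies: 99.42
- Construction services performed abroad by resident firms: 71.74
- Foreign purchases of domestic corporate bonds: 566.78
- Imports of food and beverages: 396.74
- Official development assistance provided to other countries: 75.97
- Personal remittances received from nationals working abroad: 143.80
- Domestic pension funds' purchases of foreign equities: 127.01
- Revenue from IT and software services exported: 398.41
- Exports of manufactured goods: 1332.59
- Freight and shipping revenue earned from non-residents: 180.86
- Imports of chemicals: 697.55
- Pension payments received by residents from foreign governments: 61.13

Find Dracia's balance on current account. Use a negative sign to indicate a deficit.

882.94

Goods: -697.55 - 396.74 + 1332.59 = 238.30
Services: 71.74 - 99.42 + 398.41 + 180.86 = 551.59
Primary income: 122.14
Secondary income: 61.13 + 143.80 - 158.05 - 75.97 = -29.09
Current account = 238.30 + 551.59 + 122.14 + (-29.09) = 882.94
(Excluded from the current account — financial account: foreign purchases of domestic corporate bonds 566.78, domestic pension funds' purchases of foreign equities 127.01.)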